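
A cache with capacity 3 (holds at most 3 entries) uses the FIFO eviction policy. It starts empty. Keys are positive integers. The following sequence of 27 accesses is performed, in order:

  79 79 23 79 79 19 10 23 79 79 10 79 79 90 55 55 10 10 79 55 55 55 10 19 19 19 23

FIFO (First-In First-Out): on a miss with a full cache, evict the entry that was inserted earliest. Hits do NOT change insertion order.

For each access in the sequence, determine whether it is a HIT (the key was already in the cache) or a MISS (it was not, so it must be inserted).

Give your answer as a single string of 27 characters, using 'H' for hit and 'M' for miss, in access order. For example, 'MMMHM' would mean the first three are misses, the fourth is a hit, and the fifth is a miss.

FIFO simulation (capacity=3):
  1. access 79: MISS. Cache (old->new): [79]
  2. access 79: HIT. Cache (old->new): [79]
  3. access 23: MISS. Cache (old->new): [79 23]
  4. access 79: HIT. Cache (old->new): [79 23]
  5. access 79: HIT. Cache (old->new): [79 23]
  6. access 19: MISS. Cache (old->new): [79 23 19]
  7. access 10: MISS, evict 79. Cache (old->new): [23 19 10]
  8. access 23: HIT. Cache (old->new): [23 19 10]
  9. access 79: MISS, evict 23. Cache (old->new): [19 10 79]
  10. access 79: HIT. Cache (old->new): [19 10 79]
  11. access 10: HIT. Cache (old->new): [19 10 79]
  12. access 79: HIT. Cache (old->new): [19 10 79]
  13. access 79: HIT. Cache (old->new): [19 10 79]
  14. access 90: MISS, evict 19. Cache (old->new): [10 79 90]
  15. access 55: MISS, evict 10. Cache (old->new): [79 90 55]
  16. access 55: HIT. Cache (old->new): [79 90 55]
  17. access 10: MISS, evict 79. Cache (old->new): [90 55 10]
  18. access 10: HIT. Cache (old->new): [90 55 10]
  19. access 79: MISS, evict 90. Cache (old->new): [55 10 79]
  20. access 55: HIT. Cache (old->new): [55 10 79]
  21. access 55: HIT. Cache (old->new): [55 10 79]
  22. access 55: HIT. Cache (old->new): [55 10 79]
  23. access 10: HIT. Cache (old->new): [55 10 79]
  24. access 19: MISS, evict 55. Cache (old->new): [10 79 19]
  25. access 19: HIT. Cache (old->new): [10 79 19]
  26. access 19: HIT. Cache (old->new): [10 79 19]
  27. access 23: MISS, evict 10. Cache (old->new): [79 19 23]
Total: 16 hits, 11 misses, 8 evictions

Answer: MHMHHMMHMHHHHMMHMHMHHHHMHHM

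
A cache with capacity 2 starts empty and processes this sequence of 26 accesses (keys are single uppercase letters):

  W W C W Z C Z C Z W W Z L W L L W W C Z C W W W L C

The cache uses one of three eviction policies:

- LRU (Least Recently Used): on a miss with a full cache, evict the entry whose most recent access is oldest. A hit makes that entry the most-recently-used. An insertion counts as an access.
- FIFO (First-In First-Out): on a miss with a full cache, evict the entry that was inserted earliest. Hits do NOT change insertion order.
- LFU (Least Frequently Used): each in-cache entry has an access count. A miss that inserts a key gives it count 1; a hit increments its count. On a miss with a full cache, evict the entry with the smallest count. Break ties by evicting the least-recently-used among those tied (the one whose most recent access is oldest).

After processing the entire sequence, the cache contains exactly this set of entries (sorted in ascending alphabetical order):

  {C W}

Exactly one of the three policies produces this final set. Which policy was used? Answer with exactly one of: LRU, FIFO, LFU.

Answer: LFU

Derivation:
Simulating under each policy and comparing final sets:
  LRU: final set = {C L} -> differs
  FIFO: final set = {C L} -> differs
  LFU: final set = {C W} -> MATCHES target
Only LFU produces the target set.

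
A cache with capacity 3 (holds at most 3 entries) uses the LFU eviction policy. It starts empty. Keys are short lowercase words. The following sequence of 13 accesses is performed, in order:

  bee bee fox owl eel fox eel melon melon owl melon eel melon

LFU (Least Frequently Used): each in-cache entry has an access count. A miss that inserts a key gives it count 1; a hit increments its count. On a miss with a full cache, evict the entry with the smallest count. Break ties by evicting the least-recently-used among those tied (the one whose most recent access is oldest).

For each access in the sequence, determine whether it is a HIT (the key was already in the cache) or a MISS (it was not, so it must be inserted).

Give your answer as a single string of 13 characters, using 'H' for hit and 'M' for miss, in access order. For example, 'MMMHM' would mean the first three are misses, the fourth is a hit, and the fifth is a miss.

LFU simulation (capacity=3):
  1. access bee: MISS. Cache: [bee(c=1)]
  2. access bee: HIT, count now 2. Cache: [bee(c=2)]
  3. access fox: MISS. Cache: [fox(c=1) bee(c=2)]
  4. access owl: MISS. Cache: [fox(c=1) owl(c=1) bee(c=2)]
  5. access eel: MISS, evict fox(c=1). Cache: [owl(c=1) eel(c=1) bee(c=2)]
  6. access fox: MISS, evict owl(c=1). Cache: [eel(c=1) fox(c=1) bee(c=2)]
  7. access eel: HIT, count now 2. Cache: [fox(c=1) bee(c=2) eel(c=2)]
  8. access melon: MISS, evict fox(c=1). Cache: [melon(c=1) bee(c=2) eel(c=2)]
  9. access melon: HIT, count now 2. Cache: [bee(c=2) eel(c=2) melon(c=2)]
  10. access owl: MISS, evict bee(c=2). Cache: [owl(c=1) eel(c=2) melon(c=2)]
  11. access melon: HIT, count now 3. Cache: [owl(c=1) eel(c=2) melon(c=3)]
  12. access eel: HIT, count now 3. Cache: [owl(c=1) melon(c=3) eel(c=3)]
  13. access melon: HIT, count now 4. Cache: [owl(c=1) eel(c=3) melon(c=4)]
Total: 6 hits, 7 misses, 4 evictions

Answer: MHMMMMHMHMHHH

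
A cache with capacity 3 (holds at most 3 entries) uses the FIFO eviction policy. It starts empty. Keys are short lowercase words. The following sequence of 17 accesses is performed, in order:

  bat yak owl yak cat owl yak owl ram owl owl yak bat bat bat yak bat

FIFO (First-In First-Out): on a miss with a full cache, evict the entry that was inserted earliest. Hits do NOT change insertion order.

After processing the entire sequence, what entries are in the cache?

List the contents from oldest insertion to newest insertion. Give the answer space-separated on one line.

Answer: ram yak bat

Derivation:
FIFO simulation (capacity=3):
  1. access bat: MISS. Cache (old->new): [bat]
  2. access yak: MISS. Cache (old->new): [bat yak]
  3. access owl: MISS. Cache (old->new): [bat yak owl]
  4. access yak: HIT. Cache (old->new): [bat yak owl]
  5. access cat: MISS, evict bat. Cache (old->new): [yak owl cat]
  6. access owl: HIT. Cache (old->new): [yak owl cat]
  7. access yak: HIT. Cache (old->new): [yak owl cat]
  8. access owl: HIT. Cache (old->new): [yak owl cat]
  9. access ram: MISS, evict yak. Cache (old->new): [owl cat ram]
  10. access owl: HIT. Cache (old->new): [owl cat ram]
  11. access owl: HIT. Cache (old->new): [owl cat ram]
  12. access yak: MISS, evict owl. Cache (old->new): [cat ram yak]
  13. access bat: MISS, evict cat. Cache (old->new): [ram yak bat]
  14. access bat: HIT. Cache (old->new): [ram yak bat]
  15. access bat: HIT. Cache (old->new): [ram yak bat]
  16. access yak: HIT. Cache (old->new): [ram yak bat]
  17. access bat: HIT. Cache (old->new): [ram yak bat]
Total: 10 hits, 7 misses, 4 evictions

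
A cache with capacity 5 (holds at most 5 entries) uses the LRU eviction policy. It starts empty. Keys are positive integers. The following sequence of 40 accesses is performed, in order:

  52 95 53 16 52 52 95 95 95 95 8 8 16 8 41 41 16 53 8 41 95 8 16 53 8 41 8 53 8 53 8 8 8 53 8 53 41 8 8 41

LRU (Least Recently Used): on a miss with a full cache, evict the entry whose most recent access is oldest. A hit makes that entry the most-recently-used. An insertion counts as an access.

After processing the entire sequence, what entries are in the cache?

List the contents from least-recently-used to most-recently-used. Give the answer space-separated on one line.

Answer: 95 16 53 8 41

Derivation:
LRU simulation (capacity=5):
  1. access 52: MISS. Cache (LRU->MRU): [52]
  2. access 95: MISS. Cache (LRU->MRU): [52 95]
  3. access 53: MISS. Cache (LRU->MRU): [52 95 53]
  4. access 16: MISS. Cache (LRU->MRU): [52 95 53 16]
  5. access 52: HIT. Cache (LRU->MRU): [95 53 16 52]
  6. access 52: HIT. Cache (LRU->MRU): [95 53 16 52]
  7. access 95: HIT. Cache (LRU->MRU): [53 16 52 95]
  8. access 95: HIT. Cache (LRU->MRU): [53 16 52 95]
  9. access 95: HIT. Cache (LRU->MRU): [53 16 52 95]
  10. access 95: HIT. Cache (LRU->MRU): [53 16 52 95]
  11. access 8: MISS. Cache (LRU->MRU): [53 16 52 95 8]
  12. access 8: HIT. Cache (LRU->MRU): [53 16 52 95 8]
  13. access 16: HIT. Cache (LRU->MRU): [53 52 95 8 16]
  14. access 8: HIT. Cache (LRU->MRU): [53 52 95 16 8]
  15. access 41: MISS, evict 53. Cache (LRU->MRU): [52 95 16 8 41]
  16. access 41: HIT. Cache (LRU->MRU): [52 95 16 8 41]
  17. access 16: HIT. Cache (LRU->MRU): [52 95 8 41 16]
  18. access 53: MISS, evict 52. Cache (LRU->MRU): [95 8 41 16 53]
  19. access 8: HIT. Cache (LRU->MRU): [95 41 16 53 8]
  20. access 41: HIT. Cache (LRU->MRU): [95 16 53 8 41]
  21. access 95: HIT. Cache (LRU->MRU): [16 53 8 41 95]
  22. access 8: HIT. Cache (LRU->MRU): [16 53 41 95 8]
  23. access 16: HIT. Cache (LRU->MRU): [53 41 95 8 16]
  24. access 53: HIT. Cache (LRU->MRU): [41 95 8 16 53]
  25. access 8: HIT. Cache (LRU->MRU): [41 95 16 53 8]
  26. access 41: HIT. Cache (LRU->MRU): [95 16 53 8 41]
  27. access 8: HIT. Cache (LRU->MRU): [95 16 53 41 8]
  28. access 53: HIT. Cache (LRU->MRU): [95 16 41 8 53]
  29. access 8: HIT. Cache (LRU->MRU): [95 16 41 53 8]
  30. access 53: HIT. Cache (LRU->MRU): [95 16 41 8 53]
  31. access 8: HIT. Cache (LRU->MRU): [95 16 41 53 8]
  32. access 8: HIT. Cache (LRU->MRU): [95 16 41 53 8]
  33. access 8: HIT. Cache (LRU->MRU): [95 16 41 53 8]
  34. access 53: HIT. Cache (LRU->MRU): [95 16 41 8 53]
  35. access 8: HIT. Cache (LRU->MRU): [95 16 41 53 8]
  36. access 53: HIT. Cache (LRU->MRU): [95 16 41 8 53]
  37. access 41: HIT. Cache (LRU->MRU): [95 16 8 53 41]
  38. access 8: HIT. Cache (LRU->MRU): [95 16 53 41 8]
  39. access 8: HIT. Cache (LRU->MRU): [95 16 53 41 8]
  40. access 41: HIT. Cache (LRU->MRU): [95 16 53 8 41]
Total: 33 hits, 7 misses, 2 evictions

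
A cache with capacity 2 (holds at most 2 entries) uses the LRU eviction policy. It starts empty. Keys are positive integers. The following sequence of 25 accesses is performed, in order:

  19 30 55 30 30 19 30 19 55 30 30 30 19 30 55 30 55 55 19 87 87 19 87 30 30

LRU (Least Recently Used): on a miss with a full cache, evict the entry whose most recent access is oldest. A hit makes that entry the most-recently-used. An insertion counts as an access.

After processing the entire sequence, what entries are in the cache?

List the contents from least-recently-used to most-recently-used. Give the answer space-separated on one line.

Answer: 87 30

Derivation:
LRU simulation (capacity=2):
  1. access 19: MISS. Cache (LRU->MRU): [19]
  2. access 30: MISS. Cache (LRU->MRU): [19 30]
  3. access 55: MISS, evict 19. Cache (LRU->MRU): [30 55]
  4. access 30: HIT. Cache (LRU->MRU): [55 30]
  5. access 30: HIT. Cache (LRU->MRU): [55 30]
  6. access 19: MISS, evict 55. Cache (LRU->MRU): [30 19]
  7. access 30: HIT. Cache (LRU->MRU): [19 30]
  8. access 19: HIT. Cache (LRU->MRU): [30 19]
  9. access 55: MISS, evict 30. Cache (LRU->MRU): [19 55]
  10. access 30: MISS, evict 19. Cache (LRU->MRU): [55 30]
  11. access 30: HIT. Cache (LRU->MRU): [55 30]
  12. access 30: HIT. Cache (LRU->MRU): [55 30]
  13. access 19: MISS, evict 55. Cache (LRU->MRU): [30 19]
  14. access 30: HIT. Cache (LRU->MRU): [19 30]
  15. access 55: MISS, evict 19. Cache (LRU->MRU): [30 55]
  16. access 30: HIT. Cache (LRU->MRU): [55 30]
  17. access 55: HIT. Cache (LRU->MRU): [30 55]
  18. access 55: HIT. Cache (LRU->MRU): [30 55]
  19. access 19: MISS, evict 30. Cache (LRU->MRU): [55 19]
  20. access 87: MISS, evict 55. Cache (LRU->MRU): [19 87]
  21. access 87: HIT. Cache (LRU->MRU): [19 87]
  22. access 19: HIT. Cache (LRU->MRU): [87 19]
  23. access 87: HIT. Cache (LRU->MRU): [19 87]
  24. access 30: MISS, evict 19. Cache (LRU->MRU): [87 30]
  25. access 30: HIT. Cache (LRU->MRU): [87 30]
Total: 14 hits, 11 misses, 9 evictions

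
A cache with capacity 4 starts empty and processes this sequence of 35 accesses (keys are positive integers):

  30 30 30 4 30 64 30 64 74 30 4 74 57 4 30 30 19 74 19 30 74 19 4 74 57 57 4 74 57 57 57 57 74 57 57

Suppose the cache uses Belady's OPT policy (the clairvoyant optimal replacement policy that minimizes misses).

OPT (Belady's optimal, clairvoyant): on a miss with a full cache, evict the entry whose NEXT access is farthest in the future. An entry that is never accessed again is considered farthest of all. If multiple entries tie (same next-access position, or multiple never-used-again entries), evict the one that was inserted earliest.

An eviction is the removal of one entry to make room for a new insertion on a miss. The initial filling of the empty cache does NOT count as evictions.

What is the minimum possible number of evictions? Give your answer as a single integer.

OPT (Belady) simulation (capacity=4):
  1. access 30: MISS. Cache: [30]
  2. access 30: HIT. Next use of 30: step 3. Cache: [30]
  3. access 30: HIT. Next use of 30: step 5. Cache: [30]
  4. access 4: MISS. Cache: [30 4]
  5. access 30: HIT. Next use of 30: step 7. Cache: [30 4]
  6. access 64: MISS. Cache: [30 4 64]
  7. access 30: HIT. Next use of 30: step 10. Cache: [30 4 64]
  8. access 64: HIT. Next use of 64: never. Cache: [30 4 64]
  9. access 74: MISS. Cache: [30 4 64 74]
  10. access 30: HIT. Next use of 30: step 15. Cache: [30 4 64 74]
  11. access 4: HIT. Next use of 4: step 14. Cache: [30 4 64 74]
  12. access 74: HIT. Next use of 74: step 18. Cache: [30 4 64 74]
  13. access 57: MISS, evict 64 (next use: never). Cache: [30 4 74 57]
  14. access 4: HIT. Next use of 4: step 23. Cache: [30 4 74 57]
  15. access 30: HIT. Next use of 30: step 16. Cache: [30 4 74 57]
  16. access 30: HIT. Next use of 30: step 20. Cache: [30 4 74 57]
  17. access 19: MISS, evict 57 (next use: step 25). Cache: [30 4 74 19]
  18. access 74: HIT. Next use of 74: step 21. Cache: [30 4 74 19]
  19. access 19: HIT. Next use of 19: step 22. Cache: [30 4 74 19]
  20. access 30: HIT. Next use of 30: never. Cache: [30 4 74 19]
  21. access 74: HIT. Next use of 74: step 24. Cache: [30 4 74 19]
  22. access 19: HIT. Next use of 19: never. Cache: [30 4 74 19]
  23. access 4: HIT. Next use of 4: step 27. Cache: [30 4 74 19]
  24. access 74: HIT. Next use of 74: step 28. Cache: [30 4 74 19]
  25. access 57: MISS, evict 30 (next use: never). Cache: [4 74 19 57]
  26. access 57: HIT. Next use of 57: step 29. Cache: [4 74 19 57]
  27. access 4: HIT. Next use of 4: never. Cache: [4 74 19 57]
  28. access 74: HIT. Next use of 74: step 33. Cache: [4 74 19 57]
  29. access 57: HIT. Next use of 57: step 30. Cache: [4 74 19 57]
  30. access 57: HIT. Next use of 57: step 31. Cache: [4 74 19 57]
  31. access 57: HIT. Next use of 57: step 32. Cache: [4 74 19 57]
  32. access 57: HIT. Next use of 57: step 34. Cache: [4 74 19 57]
  33. access 74: HIT. Next use of 74: never. Cache: [4 74 19 57]
  34. access 57: HIT. Next use of 57: step 35. Cache: [4 74 19 57]
  35. access 57: HIT. Next use of 57: never. Cache: [4 74 19 57]
Total: 28 hits, 7 misses, 3 evictions

Answer: 3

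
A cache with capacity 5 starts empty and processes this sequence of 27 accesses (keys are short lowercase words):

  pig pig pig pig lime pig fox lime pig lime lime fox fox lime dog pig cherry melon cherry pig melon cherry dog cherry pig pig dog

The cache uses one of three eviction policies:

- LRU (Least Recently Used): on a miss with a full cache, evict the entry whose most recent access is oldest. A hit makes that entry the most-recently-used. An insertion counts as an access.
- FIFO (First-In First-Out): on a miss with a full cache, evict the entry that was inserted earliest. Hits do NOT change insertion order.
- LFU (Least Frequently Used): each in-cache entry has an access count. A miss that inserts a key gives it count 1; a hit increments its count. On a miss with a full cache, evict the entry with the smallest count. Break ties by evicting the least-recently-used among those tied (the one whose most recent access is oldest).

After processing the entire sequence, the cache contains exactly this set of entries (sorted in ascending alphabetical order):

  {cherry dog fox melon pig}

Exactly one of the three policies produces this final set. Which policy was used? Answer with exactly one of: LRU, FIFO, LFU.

Answer: FIFO

Derivation:
Simulating under each policy and comparing final sets:
  LRU: final set = {cherry dog lime melon pig} -> differs
  FIFO: final set = {cherry dog fox melon pig} -> MATCHES target
  LFU: final set = {cherry dog fox lime pig} -> differs
Only FIFO produces the target set.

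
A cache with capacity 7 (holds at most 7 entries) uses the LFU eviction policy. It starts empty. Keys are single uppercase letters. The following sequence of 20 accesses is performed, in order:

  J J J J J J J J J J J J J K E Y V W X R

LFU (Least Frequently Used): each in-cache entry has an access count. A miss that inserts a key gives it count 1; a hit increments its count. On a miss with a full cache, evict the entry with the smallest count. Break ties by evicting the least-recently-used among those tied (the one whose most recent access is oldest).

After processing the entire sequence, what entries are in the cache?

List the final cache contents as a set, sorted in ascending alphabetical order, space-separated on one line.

Answer: E J R V W X Y

Derivation:
LFU simulation (capacity=7):
  1. access J: MISS. Cache: [J(c=1)]
  2. access J: HIT, count now 2. Cache: [J(c=2)]
  3. access J: HIT, count now 3. Cache: [J(c=3)]
  4. access J: HIT, count now 4. Cache: [J(c=4)]
  5. access J: HIT, count now 5. Cache: [J(c=5)]
  6. access J: HIT, count now 6. Cache: [J(c=6)]
  7. access J: HIT, count now 7. Cache: [J(c=7)]
  8. access J: HIT, count now 8. Cache: [J(c=8)]
  9. access J: HIT, count now 9. Cache: [J(c=9)]
  10. access J: HIT, count now 10. Cache: [J(c=10)]
  11. access J: HIT, count now 11. Cache: [J(c=11)]
  12. access J: HIT, count now 12. Cache: [J(c=12)]
  13. access J: HIT, count now 13. Cache: [J(c=13)]
  14. access K: MISS. Cache: [K(c=1) J(c=13)]
  15. access E: MISS. Cache: [K(c=1) E(c=1) J(c=13)]
  16. access Y: MISS. Cache: [K(c=1) E(c=1) Y(c=1) J(c=13)]
  17. access V: MISS. Cache: [K(c=1) E(c=1) Y(c=1) V(c=1) J(c=13)]
  18. access W: MISS. Cache: [K(c=1) E(c=1) Y(c=1) V(c=1) W(c=1) J(c=13)]
  19. access X: MISS. Cache: [K(c=1) E(c=1) Y(c=1) V(c=1) W(c=1) X(c=1) J(c=13)]
  20. access R: MISS, evict K(c=1). Cache: [E(c=1) Y(c=1) V(c=1) W(c=1) X(c=1) R(c=1) J(c=13)]
Total: 12 hits, 8 misses, 1 evictions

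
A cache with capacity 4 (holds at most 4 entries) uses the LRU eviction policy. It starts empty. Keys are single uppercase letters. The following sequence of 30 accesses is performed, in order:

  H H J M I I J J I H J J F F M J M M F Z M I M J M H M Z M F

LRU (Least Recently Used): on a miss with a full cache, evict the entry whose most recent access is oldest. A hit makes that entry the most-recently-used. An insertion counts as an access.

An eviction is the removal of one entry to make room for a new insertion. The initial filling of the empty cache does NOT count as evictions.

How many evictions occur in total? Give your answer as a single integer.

Answer: 8

Derivation:
LRU simulation (capacity=4):
  1. access H: MISS. Cache (LRU->MRU): [H]
  2. access H: HIT. Cache (LRU->MRU): [H]
  3. access J: MISS. Cache (LRU->MRU): [H J]
  4. access M: MISS. Cache (LRU->MRU): [H J M]
  5. access I: MISS. Cache (LRU->MRU): [H J M I]
  6. access I: HIT. Cache (LRU->MRU): [H J M I]
  7. access J: HIT. Cache (LRU->MRU): [H M I J]
  8. access J: HIT. Cache (LRU->MRU): [H M I J]
  9. access I: HIT. Cache (LRU->MRU): [H M J I]
  10. access H: HIT. Cache (LRU->MRU): [M J I H]
  11. access J: HIT. Cache (LRU->MRU): [M I H J]
  12. access J: HIT. Cache (LRU->MRU): [M I H J]
  13. access F: MISS, evict M. Cache (LRU->MRU): [I H J F]
  14. access F: HIT. Cache (LRU->MRU): [I H J F]
  15. access M: MISS, evict I. Cache (LRU->MRU): [H J F M]
  16. access J: HIT. Cache (LRU->MRU): [H F M J]
  17. access M: HIT. Cache (LRU->MRU): [H F J M]
  18. access M: HIT. Cache (LRU->MRU): [H F J M]
  19. access F: HIT. Cache (LRU->MRU): [H J M F]
  20. access Z: MISS, evict H. Cache (LRU->MRU): [J M F Z]
  21. access M: HIT. Cache (LRU->MRU): [J F Z M]
  22. access I: MISS, evict J. Cache (LRU->MRU): [F Z M I]
  23. access M: HIT. Cache (LRU->MRU): [F Z I M]
  24. access J: MISS, evict F. Cache (LRU->MRU): [Z I M J]
  25. access M: HIT. Cache (LRU->MRU): [Z I J M]
  26. access H: MISS, evict Z. Cache (LRU->MRU): [I J M H]
  27. access M: HIT. Cache (LRU->MRU): [I J H M]
  28. access Z: MISS, evict I. Cache (LRU->MRU): [J H M Z]
  29. access M: HIT. Cache (LRU->MRU): [J H Z M]
  30. access F: MISS, evict J. Cache (LRU->MRU): [H Z M F]
Total: 18 hits, 12 misses, 8 evictions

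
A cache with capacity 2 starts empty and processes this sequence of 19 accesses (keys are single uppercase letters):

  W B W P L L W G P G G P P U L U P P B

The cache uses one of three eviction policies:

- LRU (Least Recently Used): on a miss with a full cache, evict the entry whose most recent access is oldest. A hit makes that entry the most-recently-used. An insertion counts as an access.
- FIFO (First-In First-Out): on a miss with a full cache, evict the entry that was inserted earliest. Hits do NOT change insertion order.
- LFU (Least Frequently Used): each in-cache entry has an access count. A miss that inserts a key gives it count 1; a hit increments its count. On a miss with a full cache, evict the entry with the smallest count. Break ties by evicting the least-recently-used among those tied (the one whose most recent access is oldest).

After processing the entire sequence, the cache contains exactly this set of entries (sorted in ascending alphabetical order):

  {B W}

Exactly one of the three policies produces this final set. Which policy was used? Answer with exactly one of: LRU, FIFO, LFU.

Simulating under each policy and comparing final sets:
  LRU: final set = {B P} -> differs
  FIFO: final set = {B P} -> differs
  LFU: final set = {B W} -> MATCHES target
Only LFU produces the target set.

Answer: LFU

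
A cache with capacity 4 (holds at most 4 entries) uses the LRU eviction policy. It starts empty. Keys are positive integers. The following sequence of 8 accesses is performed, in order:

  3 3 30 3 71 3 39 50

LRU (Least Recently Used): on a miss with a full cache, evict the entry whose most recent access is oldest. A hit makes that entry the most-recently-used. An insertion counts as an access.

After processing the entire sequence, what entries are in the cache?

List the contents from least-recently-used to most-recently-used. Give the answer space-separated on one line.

LRU simulation (capacity=4):
  1. access 3: MISS. Cache (LRU->MRU): [3]
  2. access 3: HIT. Cache (LRU->MRU): [3]
  3. access 30: MISS. Cache (LRU->MRU): [3 30]
  4. access 3: HIT. Cache (LRU->MRU): [30 3]
  5. access 71: MISS. Cache (LRU->MRU): [30 3 71]
  6. access 3: HIT. Cache (LRU->MRU): [30 71 3]
  7. access 39: MISS. Cache (LRU->MRU): [30 71 3 39]
  8. access 50: MISS, evict 30. Cache (LRU->MRU): [71 3 39 50]
Total: 3 hits, 5 misses, 1 evictions

Answer: 71 3 39 50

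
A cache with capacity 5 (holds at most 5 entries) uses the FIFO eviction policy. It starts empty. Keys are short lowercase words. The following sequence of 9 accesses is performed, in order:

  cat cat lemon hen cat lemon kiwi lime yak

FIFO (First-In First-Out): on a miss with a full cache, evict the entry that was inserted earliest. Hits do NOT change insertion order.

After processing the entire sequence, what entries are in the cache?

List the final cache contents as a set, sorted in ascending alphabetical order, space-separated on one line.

FIFO simulation (capacity=5):
  1. access cat: MISS. Cache (old->new): [cat]
  2. access cat: HIT. Cache (old->new): [cat]
  3. access lemon: MISS. Cache (old->new): [cat lemon]
  4. access hen: MISS. Cache (old->new): [cat lemon hen]
  5. access cat: HIT. Cache (old->new): [cat lemon hen]
  6. access lemon: HIT. Cache (old->new): [cat lemon hen]
  7. access kiwi: MISS. Cache (old->new): [cat lemon hen kiwi]
  8. access lime: MISS. Cache (old->new): [cat lemon hen kiwi lime]
  9. access yak: MISS, evict cat. Cache (old->new): [lemon hen kiwi lime yak]
Total: 3 hits, 6 misses, 1 evictions

Answer: hen kiwi lemon lime yak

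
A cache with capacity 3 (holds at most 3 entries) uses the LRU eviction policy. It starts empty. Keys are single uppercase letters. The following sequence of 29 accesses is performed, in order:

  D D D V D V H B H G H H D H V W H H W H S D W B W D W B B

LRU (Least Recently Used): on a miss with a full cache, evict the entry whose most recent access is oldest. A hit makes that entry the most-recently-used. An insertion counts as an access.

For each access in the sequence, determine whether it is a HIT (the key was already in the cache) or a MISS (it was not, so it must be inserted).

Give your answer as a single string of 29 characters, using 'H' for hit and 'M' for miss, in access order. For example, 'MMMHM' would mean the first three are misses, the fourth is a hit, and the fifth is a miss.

LRU simulation (capacity=3):
  1. access D: MISS. Cache (LRU->MRU): [D]
  2. access D: HIT. Cache (LRU->MRU): [D]
  3. access D: HIT. Cache (LRU->MRU): [D]
  4. access V: MISS. Cache (LRU->MRU): [D V]
  5. access D: HIT. Cache (LRU->MRU): [V D]
  6. access V: HIT. Cache (LRU->MRU): [D V]
  7. access H: MISS. Cache (LRU->MRU): [D V H]
  8. access B: MISS, evict D. Cache (LRU->MRU): [V H B]
  9. access H: HIT. Cache (LRU->MRU): [V B H]
  10. access G: MISS, evict V. Cache (LRU->MRU): [B H G]
  11. access H: HIT. Cache (LRU->MRU): [B G H]
  12. access H: HIT. Cache (LRU->MRU): [B G H]
  13. access D: MISS, evict B. Cache (LRU->MRU): [G H D]
  14. access H: HIT. Cache (LRU->MRU): [G D H]
  15. access V: MISS, evict G. Cache (LRU->MRU): [D H V]
  16. access W: MISS, evict D. Cache (LRU->MRU): [H V W]
  17. access H: HIT. Cache (LRU->MRU): [V W H]
  18. access H: HIT. Cache (LRU->MRU): [V W H]
  19. access W: HIT. Cache (LRU->MRU): [V H W]
  20. access H: HIT. Cache (LRU->MRU): [V W H]
  21. access S: MISS, evict V. Cache (LRU->MRU): [W H S]
  22. access D: MISS, evict W. Cache (LRU->MRU): [H S D]
  23. access W: MISS, evict H. Cache (LRU->MRU): [S D W]
  24. access B: MISS, evict S. Cache (LRU->MRU): [D W B]
  25. access W: HIT. Cache (LRU->MRU): [D B W]
  26. access D: HIT. Cache (LRU->MRU): [B W D]
  27. access W: HIT. Cache (LRU->MRU): [B D W]
  28. access B: HIT. Cache (LRU->MRU): [D W B]
  29. access B: HIT. Cache (LRU->MRU): [D W B]
Total: 17 hits, 12 misses, 9 evictions

Answer: MHHMHHMMHMHHMHMMHHHHMMMMHHHHH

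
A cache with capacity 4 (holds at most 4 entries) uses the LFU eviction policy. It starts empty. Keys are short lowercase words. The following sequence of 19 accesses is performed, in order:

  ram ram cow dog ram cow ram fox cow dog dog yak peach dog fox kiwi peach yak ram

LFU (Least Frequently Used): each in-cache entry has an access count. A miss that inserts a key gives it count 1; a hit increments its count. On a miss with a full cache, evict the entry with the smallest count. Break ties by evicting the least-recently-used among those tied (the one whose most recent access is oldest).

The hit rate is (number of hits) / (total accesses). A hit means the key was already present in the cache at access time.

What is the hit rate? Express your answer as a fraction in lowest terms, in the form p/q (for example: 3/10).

LFU simulation (capacity=4):
  1. access ram: MISS. Cache: [ram(c=1)]
  2. access ram: HIT, count now 2. Cache: [ram(c=2)]
  3. access cow: MISS. Cache: [cow(c=1) ram(c=2)]
  4. access dog: MISS. Cache: [cow(c=1) dog(c=1) ram(c=2)]
  5. access ram: HIT, count now 3. Cache: [cow(c=1) dog(c=1) ram(c=3)]
  6. access cow: HIT, count now 2. Cache: [dog(c=1) cow(c=2) ram(c=3)]
  7. access ram: HIT, count now 4. Cache: [dog(c=1) cow(c=2) ram(c=4)]
  8. access fox: MISS. Cache: [dog(c=1) fox(c=1) cow(c=2) ram(c=4)]
  9. access cow: HIT, count now 3. Cache: [dog(c=1) fox(c=1) cow(c=3) ram(c=4)]
  10. access dog: HIT, count now 2. Cache: [fox(c=1) dog(c=2) cow(c=3) ram(c=4)]
  11. access dog: HIT, count now 3. Cache: [fox(c=1) cow(c=3) dog(c=3) ram(c=4)]
  12. access yak: MISS, evict fox(c=1). Cache: [yak(c=1) cow(c=3) dog(c=3) ram(c=4)]
  13. access peach: MISS, evict yak(c=1). Cache: [peach(c=1) cow(c=3) dog(c=3) ram(c=4)]
  14. access dog: HIT, count now 4. Cache: [peach(c=1) cow(c=3) ram(c=4) dog(c=4)]
  15. access fox: MISS, evict peach(c=1). Cache: [fox(c=1) cow(c=3) ram(c=4) dog(c=4)]
  16. access kiwi: MISS, evict fox(c=1). Cache: [kiwi(c=1) cow(c=3) ram(c=4) dog(c=4)]
  17. access peach: MISS, evict kiwi(c=1). Cache: [peach(c=1) cow(c=3) ram(c=4) dog(c=4)]
  18. access yak: MISS, evict peach(c=1). Cache: [yak(c=1) cow(c=3) ram(c=4) dog(c=4)]
  19. access ram: HIT, count now 5. Cache: [yak(c=1) cow(c=3) dog(c=4) ram(c=5)]
Total: 9 hits, 10 misses, 6 evictions

Hit rate = 9/19

Answer: 9/19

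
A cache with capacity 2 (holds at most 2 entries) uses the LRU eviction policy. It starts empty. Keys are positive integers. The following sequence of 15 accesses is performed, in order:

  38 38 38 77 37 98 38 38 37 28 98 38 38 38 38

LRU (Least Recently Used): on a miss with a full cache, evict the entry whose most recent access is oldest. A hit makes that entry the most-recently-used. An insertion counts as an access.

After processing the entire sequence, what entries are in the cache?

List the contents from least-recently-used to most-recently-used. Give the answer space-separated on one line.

Answer: 98 38

Derivation:
LRU simulation (capacity=2):
  1. access 38: MISS. Cache (LRU->MRU): [38]
  2. access 38: HIT. Cache (LRU->MRU): [38]
  3. access 38: HIT. Cache (LRU->MRU): [38]
  4. access 77: MISS. Cache (LRU->MRU): [38 77]
  5. access 37: MISS, evict 38. Cache (LRU->MRU): [77 37]
  6. access 98: MISS, evict 77. Cache (LRU->MRU): [37 98]
  7. access 38: MISS, evict 37. Cache (LRU->MRU): [98 38]
  8. access 38: HIT. Cache (LRU->MRU): [98 38]
  9. access 37: MISS, evict 98. Cache (LRU->MRU): [38 37]
  10. access 28: MISS, evict 38. Cache (LRU->MRU): [37 28]
  11. access 98: MISS, evict 37. Cache (LRU->MRU): [28 98]
  12. access 38: MISS, evict 28. Cache (LRU->MRU): [98 38]
  13. access 38: HIT. Cache (LRU->MRU): [98 38]
  14. access 38: HIT. Cache (LRU->MRU): [98 38]
  15. access 38: HIT. Cache (LRU->MRU): [98 38]
Total: 6 hits, 9 misses, 7 evictions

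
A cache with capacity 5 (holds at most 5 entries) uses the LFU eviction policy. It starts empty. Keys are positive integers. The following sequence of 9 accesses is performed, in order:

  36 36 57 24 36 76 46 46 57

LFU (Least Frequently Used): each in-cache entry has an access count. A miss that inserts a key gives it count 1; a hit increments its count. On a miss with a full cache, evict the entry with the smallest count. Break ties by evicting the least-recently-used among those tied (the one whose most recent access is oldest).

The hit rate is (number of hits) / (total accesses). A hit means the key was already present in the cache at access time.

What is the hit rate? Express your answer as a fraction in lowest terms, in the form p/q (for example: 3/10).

Answer: 4/9

Derivation:
LFU simulation (capacity=5):
  1. access 36: MISS. Cache: [36(c=1)]
  2. access 36: HIT, count now 2. Cache: [36(c=2)]
  3. access 57: MISS. Cache: [57(c=1) 36(c=2)]
  4. access 24: MISS. Cache: [57(c=1) 24(c=1) 36(c=2)]
  5. access 36: HIT, count now 3. Cache: [57(c=1) 24(c=1) 36(c=3)]
  6. access 76: MISS. Cache: [57(c=1) 24(c=1) 76(c=1) 36(c=3)]
  7. access 46: MISS. Cache: [57(c=1) 24(c=1) 76(c=1) 46(c=1) 36(c=3)]
  8. access 46: HIT, count now 2. Cache: [57(c=1) 24(c=1) 76(c=1) 46(c=2) 36(c=3)]
  9. access 57: HIT, count now 2. Cache: [24(c=1) 76(c=1) 46(c=2) 57(c=2) 36(c=3)]
Total: 4 hits, 5 misses, 0 evictions

Hit rate = 4/9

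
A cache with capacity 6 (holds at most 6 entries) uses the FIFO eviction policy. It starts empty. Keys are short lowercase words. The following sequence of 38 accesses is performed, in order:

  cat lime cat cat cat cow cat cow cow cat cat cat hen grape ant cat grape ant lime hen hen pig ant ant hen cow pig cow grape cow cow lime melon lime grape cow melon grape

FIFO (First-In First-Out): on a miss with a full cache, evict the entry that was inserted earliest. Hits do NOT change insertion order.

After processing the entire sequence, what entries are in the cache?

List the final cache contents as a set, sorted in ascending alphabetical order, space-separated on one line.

FIFO simulation (capacity=6):
  1. access cat: MISS. Cache (old->new): [cat]
  2. access lime: MISS. Cache (old->new): [cat lime]
  3. access cat: HIT. Cache (old->new): [cat lime]
  4. access cat: HIT. Cache (old->new): [cat lime]
  5. access cat: HIT. Cache (old->new): [cat lime]
  6. access cow: MISS. Cache (old->new): [cat lime cow]
  7. access cat: HIT. Cache (old->new): [cat lime cow]
  8. access cow: HIT. Cache (old->new): [cat lime cow]
  9. access cow: HIT. Cache (old->new): [cat lime cow]
  10. access cat: HIT. Cache (old->new): [cat lime cow]
  11. access cat: HIT. Cache (old->new): [cat lime cow]
  12. access cat: HIT. Cache (old->new): [cat lime cow]
  13. access hen: MISS. Cache (old->new): [cat lime cow hen]
  14. access grape: MISS. Cache (old->new): [cat lime cow hen grape]
  15. access ant: MISS. Cache (old->new): [cat lime cow hen grape ant]
  16. access cat: HIT. Cache (old->new): [cat lime cow hen grape ant]
  17. access grape: HIT. Cache (old->new): [cat lime cow hen grape ant]
  18. access ant: HIT. Cache (old->new): [cat lime cow hen grape ant]
  19. access lime: HIT. Cache (old->new): [cat lime cow hen grape ant]
  20. access hen: HIT. Cache (old->new): [cat lime cow hen grape ant]
  21. access hen: HIT. Cache (old->new): [cat lime cow hen grape ant]
  22. access pig: MISS, evict cat. Cache (old->new): [lime cow hen grape ant pig]
  23. access ant: HIT. Cache (old->new): [lime cow hen grape ant pig]
  24. access ant: HIT. Cache (old->new): [lime cow hen grape ant pig]
  25. access hen: HIT. Cache (old->new): [lime cow hen grape ant pig]
  26. access cow: HIT. Cache (old->new): [lime cow hen grape ant pig]
  27. access pig: HIT. Cache (old->new): [lime cow hen grape ant pig]
  28. access cow: HIT. Cache (old->new): [lime cow hen grape ant pig]
  29. access grape: HIT. Cache (old->new): [lime cow hen grape ant pig]
  30. access cow: HIT. Cache (old->new): [lime cow hen grape ant pig]
  31. access cow: HIT. Cache (old->new): [lime cow hen grape ant pig]
  32. access lime: HIT. Cache (old->new): [lime cow hen grape ant pig]
  33. access melon: MISS, evict lime. Cache (old->new): [cow hen grape ant pig melon]
  34. access lime: MISS, evict cow. Cache (old->new): [hen grape ant pig melon lime]
  35. access grape: HIT. Cache (old->new): [hen grape ant pig melon lime]
  36. access cow: MISS, evict hen. Cache (old->new): [grape ant pig melon lime cow]
  37. access melon: HIT. Cache (old->new): [grape ant pig melon lime cow]
  38. access grape: HIT. Cache (old->new): [grape ant pig melon lime cow]
Total: 28 hits, 10 misses, 4 evictions

Answer: ant cow grape lime melon pig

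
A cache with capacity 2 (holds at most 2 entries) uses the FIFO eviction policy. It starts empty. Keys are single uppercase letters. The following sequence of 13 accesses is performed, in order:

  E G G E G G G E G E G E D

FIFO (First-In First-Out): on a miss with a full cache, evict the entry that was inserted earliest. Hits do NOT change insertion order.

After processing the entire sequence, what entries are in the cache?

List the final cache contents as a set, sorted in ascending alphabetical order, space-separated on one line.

Answer: D G

Derivation:
FIFO simulation (capacity=2):
  1. access E: MISS. Cache (old->new): [E]
  2. access G: MISS. Cache (old->new): [E G]
  3. access G: HIT. Cache (old->new): [E G]
  4. access E: HIT. Cache (old->new): [E G]
  5. access G: HIT. Cache (old->new): [E G]
  6. access G: HIT. Cache (old->new): [E G]
  7. access G: HIT. Cache (old->new): [E G]
  8. access E: HIT. Cache (old->new): [E G]
  9. access G: HIT. Cache (old->new): [E G]
  10. access E: HIT. Cache (old->new): [E G]
  11. access G: HIT. Cache (old->new): [E G]
  12. access E: HIT. Cache (old->new): [E G]
  13. access D: MISS, evict E. Cache (old->new): [G D]
Total: 10 hits, 3 misses, 1 evictions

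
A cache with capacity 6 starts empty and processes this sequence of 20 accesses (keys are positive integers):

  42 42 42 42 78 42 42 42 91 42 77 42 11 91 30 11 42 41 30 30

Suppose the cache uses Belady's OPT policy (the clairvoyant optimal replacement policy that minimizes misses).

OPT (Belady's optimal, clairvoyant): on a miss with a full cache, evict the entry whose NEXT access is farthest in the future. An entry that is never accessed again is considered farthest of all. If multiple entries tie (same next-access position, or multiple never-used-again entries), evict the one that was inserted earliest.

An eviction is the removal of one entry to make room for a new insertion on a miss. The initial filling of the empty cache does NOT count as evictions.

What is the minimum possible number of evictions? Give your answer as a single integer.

Answer: 1

Derivation:
OPT (Belady) simulation (capacity=6):
  1. access 42: MISS. Cache: [42]
  2. access 42: HIT. Next use of 42: step 3. Cache: [42]
  3. access 42: HIT. Next use of 42: step 4. Cache: [42]
  4. access 42: HIT. Next use of 42: step 6. Cache: [42]
  5. access 78: MISS. Cache: [42 78]
  6. access 42: HIT. Next use of 42: step 7. Cache: [42 78]
  7. access 42: HIT. Next use of 42: step 8. Cache: [42 78]
  8. access 42: HIT. Next use of 42: step 10. Cache: [42 78]
  9. access 91: MISS. Cache: [42 78 91]
  10. access 42: HIT. Next use of 42: step 12. Cache: [42 78 91]
  11. access 77: MISS. Cache: [42 78 91 77]
  12. access 42: HIT. Next use of 42: step 17. Cache: [42 78 91 77]
  13. access 11: MISS. Cache: [42 78 91 77 11]
  14. access 91: HIT. Next use of 91: never. Cache: [42 78 91 77 11]
  15. access 30: MISS. Cache: [42 78 91 77 11 30]
  16. access 11: HIT. Next use of 11: never. Cache: [42 78 91 77 11 30]
  17. access 42: HIT. Next use of 42: never. Cache: [42 78 91 77 11 30]
  18. access 41: MISS, evict 42 (next use: never). Cache: [78 91 77 11 30 41]
  19. access 30: HIT. Next use of 30: step 20. Cache: [78 91 77 11 30 41]
  20. access 30: HIT. Next use of 30: never. Cache: [78 91 77 11 30 41]
Total: 13 hits, 7 misses, 1 evictions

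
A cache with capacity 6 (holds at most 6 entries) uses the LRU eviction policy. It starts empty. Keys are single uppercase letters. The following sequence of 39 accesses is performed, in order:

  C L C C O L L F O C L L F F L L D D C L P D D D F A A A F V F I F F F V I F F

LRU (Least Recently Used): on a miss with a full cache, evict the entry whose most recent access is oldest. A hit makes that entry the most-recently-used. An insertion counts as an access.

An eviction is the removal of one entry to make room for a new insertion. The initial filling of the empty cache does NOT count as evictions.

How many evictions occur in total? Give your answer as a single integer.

LRU simulation (capacity=6):
  1. access C: MISS. Cache (LRU->MRU): [C]
  2. access L: MISS. Cache (LRU->MRU): [C L]
  3. access C: HIT. Cache (LRU->MRU): [L C]
  4. access C: HIT. Cache (LRU->MRU): [L C]
  5. access O: MISS. Cache (LRU->MRU): [L C O]
  6. access L: HIT. Cache (LRU->MRU): [C O L]
  7. access L: HIT. Cache (LRU->MRU): [C O L]
  8. access F: MISS. Cache (LRU->MRU): [C O L F]
  9. access O: HIT. Cache (LRU->MRU): [C L F O]
  10. access C: HIT. Cache (LRU->MRU): [L F O C]
  11. access L: HIT. Cache (LRU->MRU): [F O C L]
  12. access L: HIT. Cache (LRU->MRU): [F O C L]
  13. access F: HIT. Cache (LRU->MRU): [O C L F]
  14. access F: HIT. Cache (LRU->MRU): [O C L F]
  15. access L: HIT. Cache (LRU->MRU): [O C F L]
  16. access L: HIT. Cache (LRU->MRU): [O C F L]
  17. access D: MISS. Cache (LRU->MRU): [O C F L D]
  18. access D: HIT. Cache (LRU->MRU): [O C F L D]
  19. access C: HIT. Cache (LRU->MRU): [O F L D C]
  20. access L: HIT. Cache (LRU->MRU): [O F D C L]
  21. access P: MISS. Cache (LRU->MRU): [O F D C L P]
  22. access D: HIT. Cache (LRU->MRU): [O F C L P D]
  23. access D: HIT. Cache (LRU->MRU): [O F C L P D]
  24. access D: HIT. Cache (LRU->MRU): [O F C L P D]
  25. access F: HIT. Cache (LRU->MRU): [O C L P D F]
  26. access A: MISS, evict O. Cache (LRU->MRU): [C L P D F A]
  27. access A: HIT. Cache (LRU->MRU): [C L P D F A]
  28. access A: HIT. Cache (LRU->MRU): [C L P D F A]
  29. access F: HIT. Cache (LRU->MRU): [C L P D A F]
  30. access V: MISS, evict C. Cache (LRU->MRU): [L P D A F V]
  31. access F: HIT. Cache (LRU->MRU): [L P D A V F]
  32. access I: MISS, evict L. Cache (LRU->MRU): [P D A V F I]
  33. access F: HIT. Cache (LRU->MRU): [P D A V I F]
  34. access F: HIT. Cache (LRU->MRU): [P D A V I F]
  35. access F: HIT. Cache (LRU->MRU): [P D A V I F]
  36. access V: HIT. Cache (LRU->MRU): [P D A I F V]
  37. access I: HIT. Cache (LRU->MRU): [P D A F V I]
  38. access F: HIT. Cache (LRU->MRU): [P D A V I F]
  39. access F: HIT. Cache (LRU->MRU): [P D A V I F]
Total: 30 hits, 9 misses, 3 evictions

Answer: 3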